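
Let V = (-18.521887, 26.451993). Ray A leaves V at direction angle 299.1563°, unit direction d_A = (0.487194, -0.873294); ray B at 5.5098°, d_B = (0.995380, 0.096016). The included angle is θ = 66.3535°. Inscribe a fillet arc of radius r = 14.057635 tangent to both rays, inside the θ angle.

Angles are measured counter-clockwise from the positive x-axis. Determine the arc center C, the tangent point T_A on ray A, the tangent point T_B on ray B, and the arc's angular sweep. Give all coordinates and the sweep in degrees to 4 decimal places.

bisector direction at 332.3331° = (0.885662,-0.464331)
center distance |VC| = r/sin(θ/2) = 14.057635/sin(33.1767°) = 25.689013
C = V + |VC|·bis = (4.2299,14.5238)
T_A = V + ((C−V)·d_A)·d_A = V + 21.5014·d_A = (-8.0466,7.6750)
T_B = V + ((C−V)·d_B)·d_B = V + 21.5014·d_B = (2.8801,28.5165)
sweep = 180° − θ = 113.6465°

center=(4.2299,14.5238) T_A=(-8.0466,7.6750) T_B=(2.8801,28.5165) sweep=113.6465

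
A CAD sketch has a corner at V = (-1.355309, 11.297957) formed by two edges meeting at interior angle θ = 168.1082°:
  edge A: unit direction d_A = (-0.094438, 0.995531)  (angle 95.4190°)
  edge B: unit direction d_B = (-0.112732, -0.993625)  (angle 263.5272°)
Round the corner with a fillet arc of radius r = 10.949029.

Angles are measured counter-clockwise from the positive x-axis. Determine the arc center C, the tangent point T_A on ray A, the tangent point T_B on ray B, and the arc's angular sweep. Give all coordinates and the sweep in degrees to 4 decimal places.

bisector direction at 179.4731° = (-0.999958,0.009196)
center distance |VC| = r/sin(θ/2) = 10.949029/sin(84.0541°) = 11.008252
C = V + |VC|·bis = (-12.3631,11.3992)
T_A = V + ((C−V)·d_A)·d_A = V + 1.1403·d_A = (-1.4630,12.4332)
T_B = V + ((C−V)·d_B)·d_B = V + 1.1403·d_B = (-1.4839,10.1649)
sweep = 180° − θ = 11.8918°

center=(-12.3631,11.3992) T_A=(-1.4630,12.4332) T_B=(-1.4839,10.1649) sweep=11.8918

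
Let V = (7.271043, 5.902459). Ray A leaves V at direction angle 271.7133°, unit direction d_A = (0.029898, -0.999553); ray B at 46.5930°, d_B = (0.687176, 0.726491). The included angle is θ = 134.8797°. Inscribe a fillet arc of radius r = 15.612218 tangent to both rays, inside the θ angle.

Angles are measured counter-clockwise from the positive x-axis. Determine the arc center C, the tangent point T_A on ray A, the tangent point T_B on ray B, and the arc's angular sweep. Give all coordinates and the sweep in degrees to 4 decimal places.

bisector direction at 339.1531° = (0.934535,-0.355871)
center distance |VC| = r/sin(θ/2) = 15.612218/sin(67.4399°) = 16.905904
C = V + |VC|·bis = (23.0702,-0.1139)
T_A = V + ((C−V)·d_A)·d_A = V + 6.4860·d_A = (7.4650,-0.5806)
T_B = V + ((C−V)·d_B)·d_B = V + 6.4860·d_B = (11.7281,10.6145)
sweep = 180° − θ = 45.1203°

center=(23.0702,-0.1139) T_A=(7.4650,-0.5806) T_B=(11.7281,10.6145) sweep=45.1203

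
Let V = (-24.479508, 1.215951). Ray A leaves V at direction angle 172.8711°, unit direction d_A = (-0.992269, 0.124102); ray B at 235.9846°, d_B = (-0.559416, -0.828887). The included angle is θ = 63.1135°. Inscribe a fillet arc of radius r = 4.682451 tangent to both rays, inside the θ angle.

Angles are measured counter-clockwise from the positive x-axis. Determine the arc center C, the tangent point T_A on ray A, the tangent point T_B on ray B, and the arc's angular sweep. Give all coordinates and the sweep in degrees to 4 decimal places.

center=(-32.6258,-2.4841) T_A=(-32.0447,2.1621) T_B=(-28.7446,-5.1036) sweep=116.8865

bisector direction at 204.4279° = (-0.910483,-0.413547)
center distance |VC| = r/sin(θ/2) = 4.682451/sin(31.5568°) = 8.947196
C = V + |VC|·bis = (-32.6258,-2.4841)
T_A = V + ((C−V)·d_A)·d_A = V + 7.6241·d_A = (-32.0447,2.1621)
T_B = V + ((C−V)·d_B)·d_B = V + 7.6241·d_B = (-28.7446,-5.1036)
sweep = 180° − θ = 116.8865°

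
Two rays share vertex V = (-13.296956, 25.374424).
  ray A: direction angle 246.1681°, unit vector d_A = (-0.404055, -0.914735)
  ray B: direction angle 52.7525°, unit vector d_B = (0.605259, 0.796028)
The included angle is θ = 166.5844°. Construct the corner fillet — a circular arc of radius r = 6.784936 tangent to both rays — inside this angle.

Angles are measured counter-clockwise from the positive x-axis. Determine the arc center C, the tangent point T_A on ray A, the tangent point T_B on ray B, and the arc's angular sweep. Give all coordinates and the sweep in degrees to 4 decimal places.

bisector direction at 329.4603° = (0.861277,-0.508135)
center distance |VC| = r/sin(θ/2) = 6.784936/sin(83.2922°) = 6.831701
C = V + |VC|·bis = (-7.4130,21.9030)
T_A = V + ((C−V)·d_A)·d_A = V + 0.7980·d_A = (-13.6194,24.6445)
T_B = V + ((C−V)·d_B)·d_B = V + 0.7980·d_B = (-12.8140,26.0096)
sweep = 180° − θ = 13.4156°

center=(-7.4130,21.9030) T_A=(-13.6194,24.6445) T_B=(-12.8140,26.0096) sweep=13.4156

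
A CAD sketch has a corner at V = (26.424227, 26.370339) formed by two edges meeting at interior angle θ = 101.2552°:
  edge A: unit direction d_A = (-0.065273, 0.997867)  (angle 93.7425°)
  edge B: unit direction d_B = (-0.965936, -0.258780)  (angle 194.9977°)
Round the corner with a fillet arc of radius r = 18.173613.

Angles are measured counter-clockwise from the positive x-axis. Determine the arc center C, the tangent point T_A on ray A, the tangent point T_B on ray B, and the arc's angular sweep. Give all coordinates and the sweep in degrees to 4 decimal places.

center=(7.3159,40.0656) T_A=(25.4508,41.2519) T_B=(12.0189,22.5111) sweep=78.7448

bisector direction at 144.3701° = (-0.812797,0.582547)
center distance |VC| = r/sin(θ/2) = 18.173613/sin(50.6276°) = 23.509302
C = V + |VC|·bis = (7.3159,40.0656)
T_A = V + ((C−V)·d_A)·d_A = V + 14.9133·d_A = (25.4508,41.2519)
T_B = V + ((C−V)·d_B)·d_B = V + 14.9133·d_B = (12.0189,22.5111)
sweep = 180° − θ = 78.7448°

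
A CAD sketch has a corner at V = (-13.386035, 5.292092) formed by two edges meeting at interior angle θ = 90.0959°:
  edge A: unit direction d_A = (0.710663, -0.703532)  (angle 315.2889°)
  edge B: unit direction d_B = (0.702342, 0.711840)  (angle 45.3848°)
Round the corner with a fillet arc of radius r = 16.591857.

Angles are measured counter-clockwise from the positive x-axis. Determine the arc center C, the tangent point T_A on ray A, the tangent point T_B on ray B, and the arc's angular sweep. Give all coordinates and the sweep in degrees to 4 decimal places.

center=(10.0584,5.4299) T_A=(-1.6145,-6.3613) T_B=(-1.7524,17.0831) sweep=89.9041

bisector direction at 0.3368° = (0.999983,0.005879)
center distance |VC| = r/sin(θ/2) = 16.591857/sin(45.0480°) = 23.444817
C = V + |VC|·bis = (10.0584,5.4299)
T_A = V + ((C−V)·d_A)·d_A = V + 16.5641·d_A = (-1.6145,-6.3613)
T_B = V + ((C−V)·d_B)·d_B = V + 16.5641·d_B = (-1.7524,17.0831)
sweep = 180° − θ = 89.9041°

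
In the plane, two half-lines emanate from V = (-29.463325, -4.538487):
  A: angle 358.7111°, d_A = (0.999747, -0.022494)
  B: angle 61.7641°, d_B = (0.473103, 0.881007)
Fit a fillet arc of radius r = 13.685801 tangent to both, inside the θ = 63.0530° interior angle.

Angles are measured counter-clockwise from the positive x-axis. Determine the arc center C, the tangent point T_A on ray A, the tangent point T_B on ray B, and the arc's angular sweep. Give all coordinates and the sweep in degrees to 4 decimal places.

bisector direction at 30.2376° = (0.863945,0.503587)
center distance |VC| = r/sin(θ/2) = 13.685801/sin(31.5265°) = 26.173241
C = V + |VC|·bis = (-6.8511,8.6420)
T_A = V + ((C−V)·d_A)·d_A = V + 22.3100·d_A = (-7.1589,-5.0403)
T_B = V + ((C−V)·d_B)·d_B = V + 22.3100·d_B = (-18.9084,15.1168)
sweep = 180° − θ = 116.9470°

center=(-6.8511,8.6420) T_A=(-7.1589,-5.0403) T_B=(-18.9084,15.1168) sweep=116.9470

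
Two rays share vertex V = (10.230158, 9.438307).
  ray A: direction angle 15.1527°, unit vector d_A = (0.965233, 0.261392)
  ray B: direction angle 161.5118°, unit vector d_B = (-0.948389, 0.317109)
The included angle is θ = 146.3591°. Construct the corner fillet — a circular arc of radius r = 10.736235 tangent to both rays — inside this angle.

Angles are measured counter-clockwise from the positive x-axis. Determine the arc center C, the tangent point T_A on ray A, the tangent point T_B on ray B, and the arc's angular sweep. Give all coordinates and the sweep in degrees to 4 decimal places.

bisector direction at 88.3323° = (0.029104,0.999576)
center distance |VC| = r/sin(θ/2) = 10.736235/sin(73.1796°) = 11.216102
C = V + |VC|·bis = (10.5566,20.6497)
T_A = V + ((C−V)·d_A)·d_A = V + 3.2456·d_A = (13.3630,10.2867)
T_B = V + ((C−V)·d_B)·d_B = V + 3.2456·d_B = (7.1520,10.4675)
sweep = 180° − θ = 33.6409°

center=(10.5566,20.6497) T_A=(13.3630,10.2867) T_B=(7.1520,10.4675) sweep=33.6409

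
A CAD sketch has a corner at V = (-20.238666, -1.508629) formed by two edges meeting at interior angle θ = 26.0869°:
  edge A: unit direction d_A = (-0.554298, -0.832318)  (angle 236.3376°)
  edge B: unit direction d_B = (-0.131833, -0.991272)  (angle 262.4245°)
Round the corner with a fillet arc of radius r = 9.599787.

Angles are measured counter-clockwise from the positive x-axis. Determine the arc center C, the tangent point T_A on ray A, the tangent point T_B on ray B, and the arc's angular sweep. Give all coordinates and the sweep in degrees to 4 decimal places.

center=(-35.2175,-41.3192) T_A=(-43.2076,-35.9981) T_B=(-25.7015,-42.5848) sweep=153.9131

bisector direction at 249.3811° = (-0.352151,-0.935943)
center distance |VC| = r/sin(θ/2) = 9.599787/sin(13.0434°) = 42.535298
C = V + |VC|·bis = (-35.2175,-41.3192)
T_A = V + ((C−V)·d_A)·d_A = V + 41.4379·d_A = (-43.2076,-35.9981)
T_B = V + ((C−V)·d_B)·d_B = V + 41.4379·d_B = (-25.7015,-42.5848)
sweep = 180° − θ = 153.9131°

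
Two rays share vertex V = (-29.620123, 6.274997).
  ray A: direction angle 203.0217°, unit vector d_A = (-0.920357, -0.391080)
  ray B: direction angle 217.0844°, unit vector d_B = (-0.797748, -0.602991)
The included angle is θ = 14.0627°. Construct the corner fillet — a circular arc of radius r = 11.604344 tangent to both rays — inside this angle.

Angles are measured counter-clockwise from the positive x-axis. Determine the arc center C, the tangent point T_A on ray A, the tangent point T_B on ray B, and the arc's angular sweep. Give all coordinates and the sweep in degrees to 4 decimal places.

bisector direction at 210.0531° = (-0.865562,-0.500802)
center distance |VC| = r/sin(θ/2) = 11.604344/sin(7.0313°) = 94.797123
C = V + |VC|·bis = (-111.6729,-41.1996)
T_A = V + ((C−V)·d_A)·d_A = V + 94.0842·d_A = (-116.2111,-30.5194)
T_B = V + ((C−V)·d_B)·d_B = V + 94.0842·d_B = (-104.6756,-50.4569)
sweep = 180° − θ = 165.9373°

center=(-111.6729,-41.1996) T_A=(-116.2111,-30.5194) T_B=(-104.6756,-50.4569) sweep=165.9373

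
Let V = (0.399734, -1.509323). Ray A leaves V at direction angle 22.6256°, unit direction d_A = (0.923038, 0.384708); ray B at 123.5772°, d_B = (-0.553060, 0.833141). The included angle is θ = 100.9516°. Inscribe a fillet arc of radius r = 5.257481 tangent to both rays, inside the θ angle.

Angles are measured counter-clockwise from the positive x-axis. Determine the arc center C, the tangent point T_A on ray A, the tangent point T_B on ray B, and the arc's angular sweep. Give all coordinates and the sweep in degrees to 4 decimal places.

center=(2.3810,5.0123) T_A=(4.4036,0.1594) T_B=(-1.9993,2.1046) sweep=79.0484

bisector direction at 73.1014° = (0.290679,0.956821)
center distance |VC| = r/sin(θ/2) = 5.257481/sin(50.4758°) = 6.815896
C = V + |VC|·bis = (2.3810,5.0123)
T_A = V + ((C−V)·d_A)·d_A = V + 4.3377·d_A = (4.4036,0.1594)
T_B = V + ((C−V)·d_B)·d_B = V + 4.3377·d_B = (-1.9993,2.1046)
sweep = 180° − θ = 79.0484°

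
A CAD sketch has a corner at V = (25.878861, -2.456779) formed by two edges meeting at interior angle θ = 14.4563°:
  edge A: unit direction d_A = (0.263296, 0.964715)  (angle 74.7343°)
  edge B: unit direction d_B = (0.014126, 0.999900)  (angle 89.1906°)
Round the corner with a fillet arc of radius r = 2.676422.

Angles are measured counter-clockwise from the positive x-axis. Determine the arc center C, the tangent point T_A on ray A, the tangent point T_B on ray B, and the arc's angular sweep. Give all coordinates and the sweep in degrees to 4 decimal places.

bisector direction at 81.9624° = (0.139822,0.990177)
center distance |VC| = r/sin(θ/2) = 2.676422/sin(7.2282°) = 21.271722
C = V + |VC|·bis = (28.8531,18.6060)
T_A = V + ((C−V)·d_A)·d_A = V + 21.1027·d_A = (31.4351,17.9013)
T_B = V + ((C−V)·d_B)·d_B = V + 21.1027·d_B = (26.1770,18.6438)
sweep = 180° − θ = 165.5437°

center=(28.8531,18.6060) T_A=(31.4351,17.9013) T_B=(26.1770,18.6438) sweep=165.5437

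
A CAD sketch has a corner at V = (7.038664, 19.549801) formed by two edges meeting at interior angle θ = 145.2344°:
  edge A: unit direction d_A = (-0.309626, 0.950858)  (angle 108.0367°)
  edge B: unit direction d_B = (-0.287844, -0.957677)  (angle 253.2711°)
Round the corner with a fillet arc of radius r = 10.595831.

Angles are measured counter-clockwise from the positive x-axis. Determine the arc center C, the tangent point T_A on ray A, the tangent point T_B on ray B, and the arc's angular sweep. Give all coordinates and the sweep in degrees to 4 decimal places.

center=(-4.0635,19.4231) T_A=(6.0116,22.7038) T_B=(6.0839,16.3731) sweep=34.7656

bisector direction at 180.6539° = (-0.999935,-0.011412)
center distance |VC| = r/sin(θ/2) = 10.595831/sin(72.6172°) = 11.102900
C = V + |VC|·bis = (-4.0635,19.4231)
T_A = V + ((C−V)·d_A)·d_A = V + 3.3170·d_A = (6.0116,22.7038)
T_B = V + ((C−V)·d_B)·d_B = V + 3.3170·d_B = (6.0839,16.3731)
sweep = 180° − θ = 34.7656°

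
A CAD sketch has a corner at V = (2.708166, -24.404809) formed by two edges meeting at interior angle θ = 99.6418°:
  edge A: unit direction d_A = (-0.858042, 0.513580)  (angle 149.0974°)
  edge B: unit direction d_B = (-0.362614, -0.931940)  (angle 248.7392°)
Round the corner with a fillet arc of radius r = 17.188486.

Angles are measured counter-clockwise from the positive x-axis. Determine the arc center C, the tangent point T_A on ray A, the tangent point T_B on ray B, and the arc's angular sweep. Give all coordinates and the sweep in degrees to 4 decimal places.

bisector direction at 198.9183° = (-0.945982,-0.324220)
center distance |VC| = r/sin(θ/2) = 17.188486/sin(49.8209°) = 22.497093
C = V + |VC|·bis = (-18.5737,-31.6988)
T_A = V + ((C−V)·d_A)·d_A = V + 14.5147·d_A = (-9.7460,-16.9504)
T_B = V + ((C−V)·d_B)·d_B = V + 14.5147·d_B = (-2.5550,-37.9316)
sweep = 180° − θ = 80.3582°

center=(-18.5737,-31.6988) T_A=(-9.7460,-16.9504) T_B=(-2.5550,-37.9316) sweep=80.3582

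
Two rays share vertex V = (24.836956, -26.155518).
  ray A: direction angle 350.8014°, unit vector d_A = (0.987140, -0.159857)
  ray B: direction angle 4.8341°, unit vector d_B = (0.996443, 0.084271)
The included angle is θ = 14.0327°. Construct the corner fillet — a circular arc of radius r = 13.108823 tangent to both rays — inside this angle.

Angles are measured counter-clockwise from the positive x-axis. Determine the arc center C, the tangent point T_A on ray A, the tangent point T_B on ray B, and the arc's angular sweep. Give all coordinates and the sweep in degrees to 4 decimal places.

center=(132.0743,-30.2419) T_A=(129.9787,-43.1821) T_B=(130.9696,-17.1797) sweep=165.9673

bisector direction at 357.8177° = (0.999275,-0.038078)
center distance |VC| = r/sin(θ/2) = 13.108823/sin(7.0164°) = 107.315161
C = V + |VC|·bis = (132.0743,-30.2419)
T_A = V + ((C−V)·d_A)·d_A = V + 106.5115·d_A = (129.9787,-43.1821)
T_B = V + ((C−V)·d_B)·d_B = V + 106.5115·d_B = (130.9696,-17.1797)
sweep = 180° − θ = 165.9673°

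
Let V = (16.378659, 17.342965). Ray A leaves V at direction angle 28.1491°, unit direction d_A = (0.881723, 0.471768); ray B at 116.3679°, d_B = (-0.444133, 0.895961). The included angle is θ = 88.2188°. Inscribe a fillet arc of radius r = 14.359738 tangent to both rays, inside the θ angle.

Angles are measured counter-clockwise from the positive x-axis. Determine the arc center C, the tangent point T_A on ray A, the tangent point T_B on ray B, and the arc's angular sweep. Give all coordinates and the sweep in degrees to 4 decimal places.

bisector direction at 72.2585° = (0.304723,0.952441)
center distance |VC| = r/sin(θ/2) = 14.359738/sin(44.1094°) = 20.630900
C = V + |VC|·bis = (22.6654,36.9927)
T_A = V + ((C−V)·d_A)·d_A = V + 14.8132·d_A = (29.4398,24.3314)
T_B = V + ((C−V)·d_B)·d_B = V + 14.8132·d_B = (9.7996,30.6150)
sweep = 180° − θ = 91.7812°

center=(22.6654,36.9927) T_A=(29.4398,24.3314) T_B=(9.7996,30.6150) sweep=91.7812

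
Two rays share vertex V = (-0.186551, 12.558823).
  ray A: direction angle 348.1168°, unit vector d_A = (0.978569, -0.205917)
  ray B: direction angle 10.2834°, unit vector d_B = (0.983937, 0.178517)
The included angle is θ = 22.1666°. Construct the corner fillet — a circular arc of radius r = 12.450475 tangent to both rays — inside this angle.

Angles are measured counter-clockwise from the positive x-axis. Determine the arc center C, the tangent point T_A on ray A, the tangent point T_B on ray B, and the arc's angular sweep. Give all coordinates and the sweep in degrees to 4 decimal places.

bisector direction at 359.2001° = (0.999903,-0.013960)
center distance |VC| = r/sin(θ/2) = 12.450475/sin(11.0833°) = 64.766635
C = V + |VC|·bis = (64.5738,11.6547)
T_A = V + ((C−V)·d_A)·d_A = V + 63.5587·d_A = (62.0100,-0.5290)
T_B = V + ((C−V)·d_B)·d_B = V + 63.5587·d_B = (62.3511,23.9051)
sweep = 180° − θ = 157.8334°

center=(64.5738,11.6547) T_A=(62.0100,-0.5290) T_B=(62.3511,23.9051) sweep=157.8334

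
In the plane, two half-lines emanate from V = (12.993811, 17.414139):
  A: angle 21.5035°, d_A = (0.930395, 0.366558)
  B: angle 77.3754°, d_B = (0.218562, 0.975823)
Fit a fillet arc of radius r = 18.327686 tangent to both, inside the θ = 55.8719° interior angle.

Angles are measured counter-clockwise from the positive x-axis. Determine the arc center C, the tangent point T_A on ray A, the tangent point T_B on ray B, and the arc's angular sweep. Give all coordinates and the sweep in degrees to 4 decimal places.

bisector direction at 49.4395° = (0.650251,0.759719)
center distance |VC| = r/sin(θ/2) = 18.327686/sin(27.9359°) = 39.121244
C = V + |VC|·bis = (38.4324,47.1353)
T_A = V + ((C−V)·d_A)·d_A = V + 34.5625·d_A = (45.1506,30.0833)
T_B = V + ((C−V)·d_B)·d_B = V + 34.5625·d_B = (20.5479,51.1410)
sweep = 180° − θ = 124.1281°

center=(38.4324,47.1353) T_A=(45.1506,30.0833) T_B=(20.5479,51.1410) sweep=124.1281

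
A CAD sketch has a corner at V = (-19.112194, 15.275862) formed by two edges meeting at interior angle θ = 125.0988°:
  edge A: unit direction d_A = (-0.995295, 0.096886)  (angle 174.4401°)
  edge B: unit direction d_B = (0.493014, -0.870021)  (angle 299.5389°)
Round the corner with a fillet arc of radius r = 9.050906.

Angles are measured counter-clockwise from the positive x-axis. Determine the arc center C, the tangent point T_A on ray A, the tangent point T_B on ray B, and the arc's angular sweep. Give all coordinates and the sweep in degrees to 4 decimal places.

center=(-24.6687,6.7231) T_A=(-23.7918,15.7314) T_B=(-16.7942,11.1853) sweep=54.9012

bisector direction at 236.9895° = (-0.544793,-0.838571)
center distance |VC| = r/sin(θ/2) = 9.050906/sin(62.5494°) = 10.199254
C = V + |VC|·bis = (-24.6687,6.7231)
T_A = V + ((C−V)·d_A)·d_A = V + 4.7017·d_A = (-23.7918,15.7314)
T_B = V + ((C−V)·d_B)·d_B = V + 4.7017·d_B = (-16.7942,11.1853)
sweep = 180° − θ = 54.9012°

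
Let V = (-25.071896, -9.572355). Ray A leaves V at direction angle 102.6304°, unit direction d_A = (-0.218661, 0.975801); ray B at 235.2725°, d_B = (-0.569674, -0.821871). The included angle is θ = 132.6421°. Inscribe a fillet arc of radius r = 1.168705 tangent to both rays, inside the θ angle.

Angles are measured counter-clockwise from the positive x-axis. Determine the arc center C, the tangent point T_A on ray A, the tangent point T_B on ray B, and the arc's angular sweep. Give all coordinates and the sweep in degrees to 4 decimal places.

center=(-26.3244,-9.3278) T_A=(-25.1840,-9.0722) T_B=(-25.3639,-9.9936) sweep=47.3579

bisector direction at 168.9514° = (-0.981465,0.191641)
center distance |VC| = r/sin(θ/2) = 1.168705/sin(66.3210°) = 1.276143
C = V + |VC|·bis = (-26.3244,-9.3278)
T_A = V + ((C−V)·d_A)·d_A = V + 0.5125·d_A = (-25.1840,-9.0722)
T_B = V + ((C−V)·d_B)·d_B = V + 0.5125·d_B = (-25.3639,-9.9936)
sweep = 180° − θ = 47.3579°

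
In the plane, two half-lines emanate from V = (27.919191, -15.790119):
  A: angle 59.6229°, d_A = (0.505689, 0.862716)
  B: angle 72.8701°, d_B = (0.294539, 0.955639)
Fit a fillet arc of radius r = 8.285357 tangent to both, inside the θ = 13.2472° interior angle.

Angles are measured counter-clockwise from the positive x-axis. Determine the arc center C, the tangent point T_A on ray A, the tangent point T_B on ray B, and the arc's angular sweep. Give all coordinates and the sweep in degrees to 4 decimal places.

center=(56.8526,49.9552) T_A=(64.0005,45.7654) T_B=(48.9348,52.3955) sweep=166.7528

bisector direction at 66.2465° = (0.402803,0.915287)
center distance |VC| = r/sin(θ/2) = 8.285357/sin(6.6236°) = 71.830274
C = V + |VC|·bis = (56.8526,49.9552)
T_A = V + ((C−V)·d_A)·d_A = V + 71.3508·d_A = (64.0005,45.7654)
T_B = V + ((C−V)·d_B)·d_B = V + 71.3508·d_B = (48.9348,52.3955)
sweep = 180° − θ = 166.7528°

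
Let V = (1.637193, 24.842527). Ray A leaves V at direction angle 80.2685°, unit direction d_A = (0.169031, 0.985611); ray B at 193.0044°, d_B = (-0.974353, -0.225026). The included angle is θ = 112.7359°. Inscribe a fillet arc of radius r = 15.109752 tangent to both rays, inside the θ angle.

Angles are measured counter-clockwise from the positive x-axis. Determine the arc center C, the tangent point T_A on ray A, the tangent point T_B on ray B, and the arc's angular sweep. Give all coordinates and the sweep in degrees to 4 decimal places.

bisector direction at 136.6364° = (-0.727012,0.686625)
center distance |VC| = r/sin(θ/2) = 15.109752/sin(56.3680°) = 18.147420
C = V + |VC|·bis = (-11.5562,37.3030)
T_A = V + ((C−V)·d_A)·d_A = V + 10.0511·d_A = (3.3361,34.7490)
T_B = V + ((C−V)·d_B)·d_B = V + 10.0511·d_B = (-8.1561,22.5808)
sweep = 180° − θ = 67.2641°

center=(-11.5562,37.3030) T_A=(3.3361,34.7490) T_B=(-8.1561,22.5808) sweep=67.2641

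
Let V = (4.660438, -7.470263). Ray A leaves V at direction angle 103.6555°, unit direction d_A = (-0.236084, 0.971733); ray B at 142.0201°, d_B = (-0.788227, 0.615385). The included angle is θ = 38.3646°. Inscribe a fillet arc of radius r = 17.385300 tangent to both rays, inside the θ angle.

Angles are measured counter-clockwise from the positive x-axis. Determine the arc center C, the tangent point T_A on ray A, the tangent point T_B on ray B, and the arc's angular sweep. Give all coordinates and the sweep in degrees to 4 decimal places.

center=(-24.0313,36.9862) T_A=(-7.1375,41.0906) T_B=(-34.7300,23.2827) sweep=141.6354

bisector direction at 122.8378° = (-0.542263,0.840209)
center distance |VC| = r/sin(θ/2) = 17.385300/sin(19.1823°) = 52.911225
C = V + |VC|·bis = (-24.0313,36.9862)
T_A = V + ((C−V)·d_A)·d_A = V + 49.9735·d_A = (-7.1375,41.0906)
T_B = V + ((C−V)·d_B)·d_B = V + 49.9735·d_B = (-34.7300,23.2827)
sweep = 180° − θ = 141.6354°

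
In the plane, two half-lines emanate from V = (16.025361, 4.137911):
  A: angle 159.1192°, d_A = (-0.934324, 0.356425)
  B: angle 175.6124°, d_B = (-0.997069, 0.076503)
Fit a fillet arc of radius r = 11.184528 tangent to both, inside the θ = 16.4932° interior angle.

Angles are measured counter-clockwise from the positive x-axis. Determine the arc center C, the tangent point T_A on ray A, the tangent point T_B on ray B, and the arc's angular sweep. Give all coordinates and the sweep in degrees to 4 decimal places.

center=(-60.0634,21.1935) T_A=(-56.0770,31.6434) T_B=(-60.9191,10.0417) sweep=163.5068

bisector direction at 167.3658° = (-0.975786,0.218726)
center distance |VC| = r/sin(θ/2) = 11.184528/sin(8.2466°) = 77.976883
C = V + |VC|·bis = (-60.0634,21.1935)
T_A = V + ((C−V)·d_A)·d_A = V + 77.1706·d_A = (-56.0770,31.6434)
T_B = V + ((C−V)·d_B)·d_B = V + 77.1706·d_B = (-60.9191,10.0417)
sweep = 180° − θ = 163.5068°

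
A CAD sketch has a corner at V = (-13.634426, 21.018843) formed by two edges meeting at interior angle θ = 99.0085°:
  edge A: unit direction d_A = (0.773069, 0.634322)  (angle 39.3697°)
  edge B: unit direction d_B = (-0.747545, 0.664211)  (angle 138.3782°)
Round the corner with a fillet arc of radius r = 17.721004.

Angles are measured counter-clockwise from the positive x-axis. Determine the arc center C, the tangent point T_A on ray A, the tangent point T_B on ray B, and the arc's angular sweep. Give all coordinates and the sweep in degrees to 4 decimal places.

center=(-13.1765,44.3175) T_A=(-1.9357,30.6180) T_B=(-24.9470,31.0703) sweep=80.9915

bisector direction at 88.8740° = (0.019652,0.999807)
center distance |VC| = r/sin(θ/2) = 17.721004/sin(49.5042°) = 23.303186
C = V + |VC|·bis = (-13.1765,44.3175)
T_A = V + ((C−V)·d_A)·d_A = V + 15.1329·d_A = (-1.9357,30.6180)
T_B = V + ((C−V)·d_B)·d_B = V + 15.1329·d_B = (-24.9470,31.0703)
sweep = 180° − θ = 80.9915°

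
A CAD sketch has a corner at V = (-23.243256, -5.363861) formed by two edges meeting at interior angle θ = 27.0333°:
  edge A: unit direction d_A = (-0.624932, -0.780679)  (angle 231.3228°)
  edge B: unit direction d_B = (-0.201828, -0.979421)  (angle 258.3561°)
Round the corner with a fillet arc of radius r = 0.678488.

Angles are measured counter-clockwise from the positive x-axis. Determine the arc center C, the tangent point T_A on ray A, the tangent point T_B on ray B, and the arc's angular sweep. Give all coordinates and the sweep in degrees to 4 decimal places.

center=(-24.4774,-7.9913) T_A=(-25.0071,-7.5673) T_B=(-23.8129,-8.1283) sweep=152.9667

bisector direction at 244.8394° = (-0.425156,-0.905120)
center distance |VC| = r/sin(θ/2) = 0.678488/sin(13.5167°) = 2.902897
C = V + |VC|·bis = (-24.4774,-7.9913)
T_A = V + ((C−V)·d_A)·d_A = V + 2.8225·d_A = (-25.0071,-7.5673)
T_B = V + ((C−V)·d_B)·d_B = V + 2.8225·d_B = (-23.8129,-8.1283)
sweep = 180° − θ = 152.9667°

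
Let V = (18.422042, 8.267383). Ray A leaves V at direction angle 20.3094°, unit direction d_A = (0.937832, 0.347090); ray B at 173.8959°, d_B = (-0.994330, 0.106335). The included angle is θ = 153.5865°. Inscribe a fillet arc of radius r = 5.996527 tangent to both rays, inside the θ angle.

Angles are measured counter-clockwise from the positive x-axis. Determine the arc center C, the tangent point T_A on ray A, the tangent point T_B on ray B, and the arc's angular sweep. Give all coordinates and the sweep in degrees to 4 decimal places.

bisector direction at 97.1027° = (-0.123647,0.992326)
center distance |VC| = r/sin(θ/2) = 5.996527/sin(76.7933°) = 6.159432
C = V + |VC|·bis = (17.6604,14.3795)
T_A = V + ((C−V)·d_A)·d_A = V + 1.4072·d_A = (19.7418,8.7558)
T_B = V + ((C−V)·d_B)·d_B = V + 1.4072·d_B = (17.0228,8.4170)
sweep = 180° − θ = 26.4135°

center=(17.6604,14.3795) T_A=(19.7418,8.7558) T_B=(17.0228,8.4170) sweep=26.4135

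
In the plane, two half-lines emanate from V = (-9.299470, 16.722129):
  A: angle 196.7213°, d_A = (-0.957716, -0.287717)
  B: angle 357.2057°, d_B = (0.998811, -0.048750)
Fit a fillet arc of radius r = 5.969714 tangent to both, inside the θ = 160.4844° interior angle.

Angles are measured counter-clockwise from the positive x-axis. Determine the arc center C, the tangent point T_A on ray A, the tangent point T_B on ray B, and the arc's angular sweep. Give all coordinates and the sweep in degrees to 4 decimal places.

bisector direction at 276.9635° = (0.121237,-0.992624)
center distance |VC| = r/sin(θ/2) = 5.969714/sin(80.2422°) = 6.057346
C = V + |VC|·bis = (-8.5651,10.7095)
T_A = V + ((C−V)·d_A)·d_A = V + 1.0266·d_A = (-10.2827,16.4268)
T_B = V + ((C−V)·d_B)·d_B = V + 1.0266·d_B = (-8.2741,16.6721)
sweep = 180° − θ = 19.5156°

center=(-8.5651,10.7095) T_A=(-10.2827,16.4268) T_B=(-8.2741,16.6721) sweep=19.5156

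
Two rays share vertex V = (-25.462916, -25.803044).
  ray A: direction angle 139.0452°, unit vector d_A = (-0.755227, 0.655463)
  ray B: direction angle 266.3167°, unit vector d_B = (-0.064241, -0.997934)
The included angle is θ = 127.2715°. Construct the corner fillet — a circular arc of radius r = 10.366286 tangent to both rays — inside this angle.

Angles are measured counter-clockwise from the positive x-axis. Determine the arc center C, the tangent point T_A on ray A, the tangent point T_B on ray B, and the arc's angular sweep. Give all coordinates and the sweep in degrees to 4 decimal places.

bisector direction at 202.6809° = (-0.922666,-0.385599)
center distance |VC| = r/sin(θ/2) = 10.366286/sin(63.6358°) = 11.569657
C = V + |VC|·bis = (-36.1378,-30.2643)
T_A = V + ((C−V)·d_A)·d_A = V + 5.1378·d_A = (-29.3431,-22.4354)
T_B = V + ((C−V)·d_B)·d_B = V + 5.1378·d_B = (-25.7930,-30.9302)
sweep = 180° − θ = 52.7285°

center=(-36.1378,-30.2643) T_A=(-29.3431,-22.4354) T_B=(-25.7930,-30.9302) sweep=52.7285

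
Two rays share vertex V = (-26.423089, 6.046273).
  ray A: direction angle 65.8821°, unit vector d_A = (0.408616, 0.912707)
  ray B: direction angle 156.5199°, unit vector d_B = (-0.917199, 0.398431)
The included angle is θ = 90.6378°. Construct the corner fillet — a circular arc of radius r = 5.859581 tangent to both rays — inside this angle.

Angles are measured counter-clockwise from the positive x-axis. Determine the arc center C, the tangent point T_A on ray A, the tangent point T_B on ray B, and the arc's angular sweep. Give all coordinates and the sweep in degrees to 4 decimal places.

center=(-29.4034,13.7295) T_A=(-24.0553,11.3351) T_B=(-31.7380,8.3551) sweep=89.3622

bisector direction at 111.2010° = (-0.361641,0.932317)
center distance |VC| = r/sin(θ/2) = 5.859581/sin(45.3189°) = 8.240959
C = V + |VC|·bis = (-29.4034,13.7295)
T_A = V + ((C−V)·d_A)·d_A = V + 5.7947·d_A = (-24.0553,11.3351)
T_B = V + ((C−V)·d_B)·d_B = V + 5.7947·d_B = (-31.7380,8.3551)
sweep = 180° − θ = 89.3622°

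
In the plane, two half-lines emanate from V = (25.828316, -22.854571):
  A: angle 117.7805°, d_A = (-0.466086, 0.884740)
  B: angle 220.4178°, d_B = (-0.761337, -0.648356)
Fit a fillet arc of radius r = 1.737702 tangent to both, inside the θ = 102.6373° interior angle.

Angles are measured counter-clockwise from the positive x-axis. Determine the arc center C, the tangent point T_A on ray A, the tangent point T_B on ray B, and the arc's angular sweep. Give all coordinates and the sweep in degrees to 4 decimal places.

bisector direction at 169.0991° = (-0.981956,0.189110)
center distance |VC| = r/sin(θ/2) = 1.737702/sin(51.3186°) = 2.226014
C = V + |VC|·bis = (23.6425,-22.4336)
T_A = V + ((C−V)·d_A)·d_A = V + 1.3912·d_A = (25.1799,-21.6237)
T_B = V + ((C−V)·d_B)·d_B = V + 1.3912·d_B = (24.7691,-23.7566)
sweep = 180° − θ = 77.3627°

center=(23.6425,-22.4336) T_A=(25.1799,-21.6237) T_B=(24.7691,-23.7566) sweep=77.3627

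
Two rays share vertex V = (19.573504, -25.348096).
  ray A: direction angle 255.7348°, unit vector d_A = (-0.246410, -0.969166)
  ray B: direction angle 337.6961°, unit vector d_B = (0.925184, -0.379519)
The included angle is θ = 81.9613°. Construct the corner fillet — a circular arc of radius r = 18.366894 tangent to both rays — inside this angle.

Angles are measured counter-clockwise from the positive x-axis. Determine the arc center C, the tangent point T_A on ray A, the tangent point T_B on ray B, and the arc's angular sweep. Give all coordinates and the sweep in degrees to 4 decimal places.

center=(32.1642,-50.3651) T_A=(14.3636,-45.8393) T_B=(39.1348,-33.3723) sweep=98.0387

bisector direction at 296.7155° = (0.449560,-0.893250)
center distance |VC| = r/sin(θ/2) = 18.366894/sin(40.9806°) = 28.006677
C = V + |VC|·bis = (32.1642,-50.3651)
T_A = V + ((C−V)·d_A)·d_A = V + 21.1431·d_A = (14.3636,-45.8393)
T_B = V + ((C−V)·d_B)·d_B = V + 21.1431·d_B = (39.1348,-33.3723)
sweep = 180° − θ = 98.0387°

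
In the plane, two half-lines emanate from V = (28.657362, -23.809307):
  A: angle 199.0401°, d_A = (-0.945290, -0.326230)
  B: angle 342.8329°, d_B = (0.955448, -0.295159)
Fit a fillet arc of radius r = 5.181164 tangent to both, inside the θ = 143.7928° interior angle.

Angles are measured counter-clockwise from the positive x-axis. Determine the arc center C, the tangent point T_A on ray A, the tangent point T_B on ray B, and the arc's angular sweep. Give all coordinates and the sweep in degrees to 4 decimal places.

bisector direction at 270.9365° = (0.016344,-0.999866)
center distance |VC| = r/sin(θ/2) = 5.181164/sin(71.8964°) = 5.451010
C = V + |VC|·bis = (28.7465,-29.2596)
T_A = V + ((C−V)·d_A)·d_A = V + 1.6938·d_A = (27.0562,-24.3619)
T_B = V + ((C−V)·d_B)·d_B = V + 1.6938·d_B = (30.2757,-24.3093)
sweep = 180° − θ = 36.2072°

center=(28.7465,-29.2596) T_A=(27.0562,-24.3619) T_B=(30.2757,-24.3093) sweep=36.2072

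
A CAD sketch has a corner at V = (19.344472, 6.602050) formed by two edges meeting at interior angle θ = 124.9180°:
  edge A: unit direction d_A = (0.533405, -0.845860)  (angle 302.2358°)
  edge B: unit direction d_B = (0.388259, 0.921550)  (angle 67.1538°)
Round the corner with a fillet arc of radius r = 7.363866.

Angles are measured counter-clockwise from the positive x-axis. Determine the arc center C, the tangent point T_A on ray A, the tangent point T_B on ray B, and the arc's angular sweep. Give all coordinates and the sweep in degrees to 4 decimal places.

center=(27.6216,7.2818) T_A=(21.3928,3.3539) T_B=(20.8354,10.1409) sweep=55.0820

bisector direction at 4.6948° = (0.996645,0.081848)
center distance |VC| = r/sin(θ/2) = 7.363866/sin(62.4590°) = 8.304985
C = V + |VC|·bis = (27.6216,7.2818)
T_A = V + ((C−V)·d_A)·d_A = V + 3.8401·d_A = (21.3928,3.3539)
T_B = V + ((C−V)·d_B)·d_B = V + 3.8401·d_B = (20.8354,10.1409)
sweep = 180° − θ = 55.0820°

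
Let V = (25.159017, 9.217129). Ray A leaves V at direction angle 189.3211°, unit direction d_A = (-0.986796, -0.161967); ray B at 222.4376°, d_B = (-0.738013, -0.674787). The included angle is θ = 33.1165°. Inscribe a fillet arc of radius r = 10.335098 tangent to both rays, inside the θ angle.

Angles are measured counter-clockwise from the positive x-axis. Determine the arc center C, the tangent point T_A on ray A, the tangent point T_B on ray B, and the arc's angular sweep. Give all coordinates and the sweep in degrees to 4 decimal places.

bisector direction at 205.8793° = (-0.899715,-0.436478)
center distance |VC| = r/sin(θ/2) = 10.335098/sin(16.5583°) = 36.264776
C = V + |VC|·bis = (-7.4690,-6.6116)
T_A = V + ((C−V)·d_A)·d_A = V + 34.7609·d_A = (-9.1429,3.5870)
T_B = V + ((C−V)·d_B)·d_B = V + 34.7609·d_B = (-0.4950,-14.2391)
sweep = 180° − θ = 146.8835°

center=(-7.4690,-6.6116) T_A=(-9.1429,3.5870) T_B=(-0.4950,-14.2391) sweep=146.8835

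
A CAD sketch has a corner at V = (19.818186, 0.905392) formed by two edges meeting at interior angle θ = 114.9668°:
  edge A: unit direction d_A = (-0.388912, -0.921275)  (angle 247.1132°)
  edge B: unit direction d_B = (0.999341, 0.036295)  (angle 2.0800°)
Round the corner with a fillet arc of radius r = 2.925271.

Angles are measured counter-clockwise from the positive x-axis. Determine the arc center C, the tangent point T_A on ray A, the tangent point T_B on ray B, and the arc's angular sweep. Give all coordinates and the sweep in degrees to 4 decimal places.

center=(21.7879,-1.9503) T_A=(19.0929,-0.8126) T_B=(21.6818,0.9731) sweep=65.0332

bisector direction at 304.5966° = (0.567795,-0.823170)
center distance |VC| = r/sin(θ/2) = 2.925271/sin(57.4834°) = 3.469102
C = V + |VC|·bis = (21.7879,-1.9503)
T_A = V + ((C−V)·d_A)·d_A = V + 1.8648·d_A = (19.0929,-0.8126)
T_B = V + ((C−V)·d_B)·d_B = V + 1.8648·d_B = (21.6818,0.9731)
sweep = 180° − θ = 65.0332°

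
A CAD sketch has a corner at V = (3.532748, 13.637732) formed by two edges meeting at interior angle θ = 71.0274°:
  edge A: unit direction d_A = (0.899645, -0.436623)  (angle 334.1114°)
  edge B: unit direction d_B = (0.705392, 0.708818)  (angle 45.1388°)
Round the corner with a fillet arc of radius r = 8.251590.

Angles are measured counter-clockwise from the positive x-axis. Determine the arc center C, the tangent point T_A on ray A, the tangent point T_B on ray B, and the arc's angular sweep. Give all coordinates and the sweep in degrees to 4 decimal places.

bisector direction at 9.6251° = (0.985923,0.167201)
center distance |VC| = r/sin(θ/2) = 8.251590/sin(35.5137°) = 14.204896
C = V + |VC|·bis = (17.5377,16.0128)
T_A = V + ((C−V)·d_A)·d_A = V + 11.5625·d_A = (13.9348,8.5893)
T_B = V + ((C−V)·d_B)·d_B = V + 11.5625·d_B = (11.6888,21.8334)
sweep = 180° − θ = 108.9726°

center=(17.5377,16.0128) T_A=(13.9348,8.5893) T_B=(11.6888,21.8334) sweep=108.9726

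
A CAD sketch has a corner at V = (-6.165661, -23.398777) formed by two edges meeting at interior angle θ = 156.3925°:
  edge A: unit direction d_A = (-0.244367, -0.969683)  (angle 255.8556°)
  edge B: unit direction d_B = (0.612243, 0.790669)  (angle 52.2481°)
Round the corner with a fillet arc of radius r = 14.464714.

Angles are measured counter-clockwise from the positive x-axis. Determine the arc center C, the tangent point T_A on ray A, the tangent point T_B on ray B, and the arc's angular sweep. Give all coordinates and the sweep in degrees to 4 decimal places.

center=(7.1218,-29.8646) T_A=(-6.9043,-26.3300) T_B=(-4.3150,-21.0087) sweep=23.6075

bisector direction at 334.0519° = (0.899190,-0.437558)
center distance |VC| = r/sin(θ/2) = 14.464714/sin(78.1963°) = 14.777192
C = V + |VC|·bis = (7.1218,-29.8646)
T_A = V + ((C−V)·d_A)·d_A = V + 3.0228·d_A = (-6.9043,-26.3300)
T_B = V + ((C−V)·d_B)·d_B = V + 3.0228·d_B = (-4.3150,-21.0087)
sweep = 180° − θ = 23.6075°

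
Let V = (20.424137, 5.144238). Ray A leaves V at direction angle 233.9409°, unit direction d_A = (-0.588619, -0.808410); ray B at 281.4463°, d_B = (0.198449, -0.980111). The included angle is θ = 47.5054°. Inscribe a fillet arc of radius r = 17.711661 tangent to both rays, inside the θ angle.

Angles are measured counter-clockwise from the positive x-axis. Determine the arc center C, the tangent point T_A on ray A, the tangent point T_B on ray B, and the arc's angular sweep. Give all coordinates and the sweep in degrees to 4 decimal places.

center=(11.0519,-37.8178) T_A=(-3.2664,-27.3924) T_B=(28.4113,-34.3029) sweep=132.4946

bisector direction at 257.6936° = (-0.213140,-0.977022)
center distance |VC| = r/sin(θ/2) = 17.711661/sin(23.7527°) = 43.972464
C = V + |VC|·bis = (11.0519,-37.8178)
T_A = V + ((C−V)·d_A)·d_A = V + 40.2477·d_A = (-3.2664,-27.3924)
T_B = V + ((C−V)·d_B)·d_B = V + 40.2477·d_B = (28.4113,-34.3029)
sweep = 180° − θ = 132.4946°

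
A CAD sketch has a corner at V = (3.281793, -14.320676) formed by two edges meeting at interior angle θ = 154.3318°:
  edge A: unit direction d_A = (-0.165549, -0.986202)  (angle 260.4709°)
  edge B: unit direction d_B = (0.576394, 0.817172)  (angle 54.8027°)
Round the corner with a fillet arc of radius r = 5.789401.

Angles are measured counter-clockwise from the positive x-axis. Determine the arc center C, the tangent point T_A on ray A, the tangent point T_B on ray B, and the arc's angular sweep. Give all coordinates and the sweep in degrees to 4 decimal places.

center=(8.7730,-16.5798) T_A=(3.0634,-15.6214) T_B=(4.0420,-13.2429) sweep=25.6682

bisector direction at 337.6368° = (0.924791,-0.380476)
center distance |VC| = r/sin(θ/2) = 5.789401/sin(77.1659°) = 5.937742
C = V + |VC|·bis = (8.7730,-16.5798)
T_A = V + ((C−V)·d_A)·d_A = V + 1.3189·d_A = (3.0634,-15.6214)
T_B = V + ((C−V)·d_B)·d_B = V + 1.3189·d_B = (4.0420,-13.2429)
sweep = 180° − θ = 25.6682°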